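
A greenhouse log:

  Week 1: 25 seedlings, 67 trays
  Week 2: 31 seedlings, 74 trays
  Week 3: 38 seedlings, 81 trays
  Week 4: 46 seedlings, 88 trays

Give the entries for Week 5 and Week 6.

For the seedlings, differences are 6, 7, 8, … (increasing by 1 each time): 25, 31, 38, 46 → 55 → 65.
Trays goes 67, 74, 81, 88 → 95 → 102 (+7 each step).
So the next two rows are 55 seedlings, 95 trays and 65 seedlings, 102 trays.

55 seedlings, 95 trays; 65 seedlings, 102 trays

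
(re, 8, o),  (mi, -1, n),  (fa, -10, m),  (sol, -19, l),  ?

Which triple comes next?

Note goes re, mi, fa, sol → la (runs through the solfège scale do→ti).
For the second coordinate, −9 each step: 8, -1, -10, -19 → -28.
Letter: o, n, m, l → k (letters move back 1 place in the alphabet).
Putting it together: (la, -28, k).

(la, -28, k)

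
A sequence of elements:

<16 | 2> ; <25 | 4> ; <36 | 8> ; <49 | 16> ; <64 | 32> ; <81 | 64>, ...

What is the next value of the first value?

First value goes 16, 25, 36, 49, 64, 81 → 100 (perfect squares: 4², 5², 6², …).

100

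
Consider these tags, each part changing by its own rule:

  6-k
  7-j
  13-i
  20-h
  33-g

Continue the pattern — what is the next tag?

53-f

For the first component, each term is the sum of the two before it: 6, 7, 13, 20, 33 → 53.
Letter: letters move back 1 place in the alphabet, so k, j, i, h, g → f.
Combining the parts gives 53-f.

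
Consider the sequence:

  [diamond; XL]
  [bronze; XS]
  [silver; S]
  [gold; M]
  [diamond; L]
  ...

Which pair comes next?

Rank: repeats diamond → bronze → silver → gold; diamond, bronze, silver, gold, diamond → bronze.
Size — runs through clothing sizes XS→XL: XL, XS, S, M, L → XL.
Combining the parts gives [bronze; XL].

[bronze; XL]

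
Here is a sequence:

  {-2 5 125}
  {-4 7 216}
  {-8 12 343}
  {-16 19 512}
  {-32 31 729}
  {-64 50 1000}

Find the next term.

First part goes -2, -4, -8, -16, -32, -64 → -128 (×2 each step).
Second part: each term is the sum of the two before it, so 5, 7, 12, 19, 31, 50 → 81.
Third part: 125, 216, 343, 512, 729, 1000 → 1331 (perfect cubes: 5³, 6³, 7³, …).
Putting it together: {-128 81 1331}.

{-128 81 1331}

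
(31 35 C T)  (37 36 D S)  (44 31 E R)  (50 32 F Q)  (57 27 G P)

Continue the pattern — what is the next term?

First value: alternating steps +6, +7, +6, +7, …, so 31, 37, 44, 50, 57 → 63.
Second value: alternating steps +1, −5, +1, −5, …; 35, 36, 31, 32, 27 → 28.
First letter — letters move forward 1 place in the alphabet: C, D, E, F, G → H.
For the second letter, letters move back 1 place in the alphabet: T, S, R, Q, P → O.
So the next term is (63 28 H O).

(63 28 H O)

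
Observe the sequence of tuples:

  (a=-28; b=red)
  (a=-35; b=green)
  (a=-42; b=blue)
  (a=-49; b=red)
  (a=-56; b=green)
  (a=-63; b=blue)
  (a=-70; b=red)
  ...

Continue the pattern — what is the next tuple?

A: −7 each step, so -28, -35, -42, -49, -56, -63, -70 → -77.
B goes red, green, blue, red, green, blue, red → green (repeats red → green → blue).
So the next tuple is (a=-77; b=green).

(a=-77; b=green)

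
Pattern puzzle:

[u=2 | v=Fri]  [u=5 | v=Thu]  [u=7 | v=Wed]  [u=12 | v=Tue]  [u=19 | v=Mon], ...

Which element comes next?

U: 2, 5, 7, 12, 19 → 31 (each term is the sum of the two before it).
V: Fri, Thu, Wed, Tue, Mon → Sun (runs backward through the weekdays Mon→Sun).
Putting it together: [u=31 | v=Sun].

[u=31 | v=Sun]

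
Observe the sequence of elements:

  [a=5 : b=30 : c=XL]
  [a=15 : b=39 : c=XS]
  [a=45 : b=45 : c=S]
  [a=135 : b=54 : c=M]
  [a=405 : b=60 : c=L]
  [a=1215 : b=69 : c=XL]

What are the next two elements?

A: 5, 15, 45, 135, 405, 1215 → 3645 → 10935 (×3 each step).
For the b, alternating steps +9, +6, +9, +6, …: 30, 39, 45, 54, 60, 69 → 75 → 84.
C goes XL, XS, S, M, L, XL → XS → S (repeats XL → XS → S → M → L).
Putting the parts together: [a=3645 : b=75 : c=XS] and then [a=10935 : b=84 : c=S].

[a=3645 : b=75 : c=XS], [a=10935 : b=84 : c=S]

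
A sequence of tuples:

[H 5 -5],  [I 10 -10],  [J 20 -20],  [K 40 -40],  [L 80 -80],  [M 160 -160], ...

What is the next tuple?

[N 320 -320]

For the letter, letters move forward 1 place in the alphabet: H, I, J, K, L, M → N.
Second slot: ×2 each step; 5, 10, 20, 40, 80, 160 → 320.
Third slot: always the negative of the second slot; -5, -10, -20, -40, -80, -160 → -320.
Putting it together: [N 320 -320].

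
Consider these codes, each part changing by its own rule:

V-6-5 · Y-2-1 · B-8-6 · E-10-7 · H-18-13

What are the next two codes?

K-28-20, N-46-33

Letter: letters move forward 3 places in the alphabet, wrapping Z→A; V, Y, B, E, H → K → N.
Second component: each term is the sum of the two before it; 6, 2, 8, 10, 18 → 28 → 46.
Third component goes 5, 1, 6, 7, 13 → 20 → 33 (each term is the sum of the two before it).
So the next two codes are K-28-20 and N-46-33.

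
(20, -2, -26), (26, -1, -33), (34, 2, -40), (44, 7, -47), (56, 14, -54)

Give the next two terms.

First coordinate: differences are 6, 8, 10, … (increasing by 2 each time); 20, 26, 34, 44, 56 → 70 → 86.
Second coordinate: differences are 1, 3, 5, … (increasing by 2 each time), so -2, -1, 2, 7, 14 → 23 → 34.
Third coordinate: -26, -33, -40, -47, -54 → -61 → -68 (−7 each step).
So the next two terms are (70, 23, -61) and (86, 34, -68).

(70, 23, -61), (86, 34, -68)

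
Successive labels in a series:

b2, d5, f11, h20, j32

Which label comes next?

Letter — letters move forward 2 places in the alphabet: b, d, f, h, j → l.
Second component: 2, 5, 11, 20, 32 → 47 (differences are 3, 6, 9, … (increasing by 3 each time)).
Putting it together: l47.

l47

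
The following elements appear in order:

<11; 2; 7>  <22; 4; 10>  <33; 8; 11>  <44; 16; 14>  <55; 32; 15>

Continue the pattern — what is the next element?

First slot: 11, 22, 33, 44, 55 → 66 (+11 each step).
Second slot: ×2 each step; 2, 4, 8, 16, 32 → 64.
For the third slot, alternating steps +3, +1, +3, +1, …: 7, 10, 11, 14, 15 → 18.
Combining the parts gives <66; 64; 18>.

<66; 64; 18>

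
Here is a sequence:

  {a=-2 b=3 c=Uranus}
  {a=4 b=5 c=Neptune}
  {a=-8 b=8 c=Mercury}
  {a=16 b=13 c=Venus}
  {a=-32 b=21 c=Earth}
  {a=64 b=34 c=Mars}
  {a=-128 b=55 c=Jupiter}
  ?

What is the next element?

{a=256 b=89 c=Saturn}

A: -2, 4, -8, 16, -32, 64, -128 → 256 (×(-2) each step).
B — each term is the sum of the two before it: 3, 5, 8, 13, 21, 34, 55 → 89.
C — runs through the planets Mercury→Neptune: Uranus, Neptune, Mercury, Venus, Earth, Mars, Jupiter → Saturn.
So the next element is {a=256 b=89 c=Saturn}.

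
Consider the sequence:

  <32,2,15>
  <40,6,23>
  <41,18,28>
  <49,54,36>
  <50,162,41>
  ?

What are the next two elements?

<58,486,49>, <59,1458,54>

First value — alternating steps +8, +1, +8, +1, …: 32, 40, 41, 49, 50 → 58 → 59.
Second value: ×3 each step, so 2, 6, 18, 54, 162 → 486 → 1458.
Third value: 15, 23, 28, 36, 41 → 49 → 54 (alternating steps +8, +5, +8, +5, …).
So the next two elements are <58,486,49> and <59,1458,54>.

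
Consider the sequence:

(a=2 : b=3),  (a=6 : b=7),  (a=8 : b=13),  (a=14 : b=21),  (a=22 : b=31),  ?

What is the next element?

(a=36 : b=43)

For the a, each term is the sum of the two before it: 2, 6, 8, 14, 22 → 36.
B goes 3, 7, 13, 21, 31 → 43 (differences are 4, 6, 8, … (increasing by 2 each time)).
So the next element is (a=36 : b=43).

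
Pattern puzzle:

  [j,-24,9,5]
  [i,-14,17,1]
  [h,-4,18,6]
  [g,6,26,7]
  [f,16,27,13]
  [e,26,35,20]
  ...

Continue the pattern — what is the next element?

Letter: letters move back 1 place in the alphabet, so j, i, h, g, f, e → d.
For the second value, +10 each step: -24, -14, -4, 6, 16, 26 → 36.
For the third value, alternating steps +8, +1, +8, +1, …: 9, 17, 18, 26, 27, 35 → 36.
For the fourth value, each term is the sum of the two before it: 5, 1, 6, 7, 13, 20 → 33.
Putting it together: [d,36,36,33].

[d,36,36,33]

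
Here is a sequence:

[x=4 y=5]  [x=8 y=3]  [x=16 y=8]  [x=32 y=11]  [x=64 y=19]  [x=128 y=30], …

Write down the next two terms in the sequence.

For the x, ×2 each step: 4, 8, 16, 32, 64, 128 → 256 → 512.
For the y, each term is the sum of the two before it: 5, 3, 8, 11, 19, 30 → 49 → 79.
Putting the parts together: [x=256 y=49] and then [x=512 y=79].

[x=256 y=49], [x=512 y=79]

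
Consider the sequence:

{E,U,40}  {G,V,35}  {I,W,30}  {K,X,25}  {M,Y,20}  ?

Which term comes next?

First letter — letters move forward 2 places in the alphabet: E, G, I, K, M → O.
Second letter: letters move forward 1 place in the alphabet, so U, V, W, X, Y → Z.
Third coordinate: −5 each step; 40, 35, 30, 25, 20 → 15.
Putting it together: {O,Z,15}.

{O,Z,15}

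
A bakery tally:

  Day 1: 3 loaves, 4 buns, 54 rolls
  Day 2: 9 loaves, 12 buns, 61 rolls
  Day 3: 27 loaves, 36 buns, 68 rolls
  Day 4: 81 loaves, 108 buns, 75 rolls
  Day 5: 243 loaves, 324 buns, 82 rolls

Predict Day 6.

729 loaves, 972 buns, 89 rolls

Loaves: ×3 each step, so 3, 9, 27, 81, 243 → 729.
Buns — ×3 each step: 4, 12, 36, 108, 324 → 972.
For the rolls, +7 each step: 54, 61, 68, 75, 82 → 89.
Putting it together: 729 loaves, 972 buns, 89 rolls.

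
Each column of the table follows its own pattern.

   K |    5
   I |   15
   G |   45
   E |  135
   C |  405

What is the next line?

For the letter, letters move back 2 places in the alphabet: K, I, G, E, C → A.
Second component: ×3 each step, so 5, 15, 45, 135, 405 → 1215.
Combining the parts gives A  1215.

A  1215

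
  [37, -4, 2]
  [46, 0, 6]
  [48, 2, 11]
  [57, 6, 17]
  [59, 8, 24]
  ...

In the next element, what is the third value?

32

For the first value, alternating steps +9, +2, +9, +2, …: 37, 46, 48, 57, 59 → 68.
Second value: -4, 0, 2, 6, 8 → 12 (alternating steps +4, +2, +4, +2, …).
For the third value, differences are 4, 5, 6, … (increasing by 1 each time): 2, 6, 11, 17, 24 → 32.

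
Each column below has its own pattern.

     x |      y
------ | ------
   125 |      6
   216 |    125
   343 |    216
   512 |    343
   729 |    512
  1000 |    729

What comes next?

Column x — perfect cubes: 5³, 6³, 7³, …: 125, 216, 343, 512, 729, 1000 → 1331.
Column y — always the previous value of the column x: 6, 125, 216, 343, 512, 729 → 1000.
Combining the parts gives 1331  1000.

1331  1000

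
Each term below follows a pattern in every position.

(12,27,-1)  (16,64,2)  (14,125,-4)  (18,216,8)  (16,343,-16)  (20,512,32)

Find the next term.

(18,729,-64)

First slot goes 12, 16, 14, 18, 16, 20 → 18 (alternating steps +4, −2, +4, −2, …).
Second slot: perfect cubes: 3³, 4³, 5³, …; 27, 64, 125, 216, 343, 512 → 729.
Third slot — ×(-2) each step: -1, 2, -4, 8, -16, 32 → -64.
Putting it together: (18,729,-64).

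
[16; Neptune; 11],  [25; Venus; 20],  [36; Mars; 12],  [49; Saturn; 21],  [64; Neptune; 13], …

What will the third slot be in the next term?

22

First slot goes 16, 25, 36, 49, 64 → 81 (perfect squares: 4², 5², 6², …).
Planet — repeats Neptune → Venus → Mars → Saturn: Neptune, Venus, Mars, Saturn, Neptune → Venus.
Third slot: alternating steps +9, −8, +9, −8, …, so 11, 20, 12, 21, 13 → 22.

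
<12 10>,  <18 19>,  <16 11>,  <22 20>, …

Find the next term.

First slot: 12, 18, 16, 22 → 20 (alternating steps +6, −2, +6, −2, …).
Second slot — alternating steps +9, −8, +9, −8, …: 10, 19, 11, 20 → 12.
So the next term is <20 12>.

<20 12>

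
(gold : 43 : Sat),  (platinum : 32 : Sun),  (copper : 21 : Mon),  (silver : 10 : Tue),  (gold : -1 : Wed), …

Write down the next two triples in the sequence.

(platinum : -12 : Thu), (copper : -23 : Fri)

Metal: repeats gold → platinum → copper → silver; gold, platinum, copper, silver, gold → platinum → copper.
For the second value, −11 each step: 43, 32, 21, 10, -1 → -12 → -23.
Day goes Sat, Sun, Mon, Tue, Wed → Thu → Fri (runs through the weekdays Mon→Sun).
So the next two triples are (platinum : -12 : Thu) and (copper : -23 : Fri).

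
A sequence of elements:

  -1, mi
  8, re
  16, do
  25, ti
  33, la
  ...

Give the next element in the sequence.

First coordinate — alternating steps +9, +8, +9, +8, …: -1, 8, 16, 25, 33 → 42.
Note — runs backward through the solfège scale do→ti: mi, re, do, ti, la → sol.
Combining the parts gives 42, sol.

42, sol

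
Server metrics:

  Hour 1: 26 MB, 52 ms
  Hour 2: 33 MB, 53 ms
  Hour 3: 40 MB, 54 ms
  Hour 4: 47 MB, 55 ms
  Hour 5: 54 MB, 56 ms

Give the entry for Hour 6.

MB: +7 each step, so 26, 33, 40, 47, 54 → 61.
For the ms, +1 each step: 52, 53, 54, 55, 56 → 57.
Putting it together: 61 MB, 57 ms.

61 MB, 57 ms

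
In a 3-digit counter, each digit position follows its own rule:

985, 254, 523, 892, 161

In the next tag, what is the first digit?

First digit goes 9, 2, 5, 8, 1 → 4 (+3 each step, mod 10).

4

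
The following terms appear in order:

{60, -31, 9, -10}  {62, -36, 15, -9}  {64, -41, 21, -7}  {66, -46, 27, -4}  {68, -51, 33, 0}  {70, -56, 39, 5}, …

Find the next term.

{72, -61, 45, 11}

First component — +2 each step: 60, 62, 64, 66, 68, 70 → 72.
Second component goes -31, -36, -41, -46, -51, -56 → -61 (−5 each step).
Third component goes 9, 15, 21, 27, 33, 39 → 45 (+6 each step).
Fourth component: differences are 1, 2, 3, … (increasing by 1 each time), so -10, -9, -7, -4, 0, 5 → 11.
So the next term is {72, -61, 45, 11}.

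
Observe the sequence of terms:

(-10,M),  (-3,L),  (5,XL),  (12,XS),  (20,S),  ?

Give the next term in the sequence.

(27,M)

First part: -10, -3, 5, 12, 20 → 27 (alternating steps +7, +8, +7, +8, …).
Size: M, L, XL, XS, S → M (runs through clothing sizes XS→XL).
Combining the parts gives (27,M).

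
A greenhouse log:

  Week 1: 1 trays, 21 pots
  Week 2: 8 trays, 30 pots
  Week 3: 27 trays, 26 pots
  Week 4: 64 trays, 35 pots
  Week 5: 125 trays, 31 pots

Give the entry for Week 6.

Trays: perfect cubes: 1³, 2³, 3³, …; 1, 8, 27, 64, 125 → 216.
Pots goes 21, 30, 26, 35, 31 → 40 (alternating steps +9, −4, +9, −4, …).
Putting it together: 216 trays, 40 pots.

216 trays, 40 pots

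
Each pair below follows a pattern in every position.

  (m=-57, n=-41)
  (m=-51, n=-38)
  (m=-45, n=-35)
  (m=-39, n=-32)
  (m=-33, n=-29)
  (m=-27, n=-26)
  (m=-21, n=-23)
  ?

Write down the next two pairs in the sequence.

(m=-15, n=-20), (m=-9, n=-17)

For the m, +6 each step: -57, -51, -45, -39, -33, -27, -21 → -15 → -9.
N goes -41, -38, -35, -32, -29, -26, -23 → -20 → -17 (+3 each step).
So the next two pairs are (m=-15, n=-20) and (m=-9, n=-17).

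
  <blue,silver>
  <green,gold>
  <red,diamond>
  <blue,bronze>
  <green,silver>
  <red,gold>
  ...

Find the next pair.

Colour: blue, green, red, blue, green, red → blue (repeats blue → green → red).
Rank goes silver, gold, diamond, bronze, silver, gold → diamond (repeats silver → gold → diamond → bronze).
So the next pair is <blue,diamond>.

<blue,diamond>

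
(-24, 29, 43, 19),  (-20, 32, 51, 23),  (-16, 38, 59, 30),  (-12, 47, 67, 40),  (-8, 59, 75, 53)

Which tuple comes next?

First component — +4 each step: -24, -20, -16, -12, -8 → -4.
Second component: differences are 3, 6, 9, … (increasing by 3 each time); 29, 32, 38, 47, 59 → 74.
For the third component, +8 each step: 43, 51, 59, 67, 75 → 83.
Fourth component: 19, 23, 30, 40, 53 → 69 (differences are 4, 7, 10, … (increasing by 3 each time)).
Combining the parts gives (-4, 74, 83, 69).

(-4, 74, 83, 69)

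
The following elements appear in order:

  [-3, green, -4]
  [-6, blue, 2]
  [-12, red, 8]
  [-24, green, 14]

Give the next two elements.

[-48, blue, 20], [-96, red, 26]

For the first entry, ×2 each step: -3, -6, -12, -24 → -48 → -96.
Colour: repeats green → blue → red; green, blue, red, green → blue → red.
Third entry goes -4, 2, 8, 14 → 20 → 26 (+6 each step).
So the next two elements are [-48, blue, 20] and [-96, red, 26].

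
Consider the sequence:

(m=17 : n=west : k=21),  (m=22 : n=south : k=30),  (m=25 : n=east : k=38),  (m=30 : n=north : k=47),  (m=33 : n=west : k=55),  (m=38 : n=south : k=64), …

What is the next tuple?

For the m, alternating steps +5, +3, +5, +3, …: 17, 22, 25, 30, 33, 38 → 41.
N — repeats west → south → east → north: west, south, east, north, west, south → east.
K goes 21, 30, 38, 47, 55, 64 → 72 (alternating steps +9, +8, +9, +8, …).
Combining the parts gives (m=41 : n=east : k=72).

(m=41 : n=east : k=72)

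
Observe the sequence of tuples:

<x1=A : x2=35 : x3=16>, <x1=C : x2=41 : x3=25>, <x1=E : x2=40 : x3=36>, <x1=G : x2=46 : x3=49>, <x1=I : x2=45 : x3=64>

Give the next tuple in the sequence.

<x1=K : x2=51 : x3=81>

X1: letters move forward 2 places in the alphabet; A, C, E, G, I → K.
X2 goes 35, 41, 40, 46, 45 → 51 (alternating steps +6, −1, +6, −1, …).
X3 goes 16, 25, 36, 49, 64 → 81 (perfect squares: 4², 5², 6², …).
Putting it together: <x1=K : x2=51 : x3=81>.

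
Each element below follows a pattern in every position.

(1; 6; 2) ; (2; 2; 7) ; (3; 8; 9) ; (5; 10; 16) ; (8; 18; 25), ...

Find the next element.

(13; 28; 41)

First entry goes 1, 2, 3, 5, 8 → 13 (each term is the sum of the two before it).
Second entry goes 6, 2, 8, 10, 18 → 28 (each term is the sum of the two before it).
Third entry: each term is the sum of the two before it; 2, 7, 9, 16, 25 → 41.
Combining the parts gives (13; 28; 41).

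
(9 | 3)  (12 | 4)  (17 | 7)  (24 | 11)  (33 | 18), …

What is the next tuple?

(44 | 29)

First component: differences are 3, 5, 7, … (increasing by 2 each time), so 9, 12, 17, 24, 33 → 44.
For the second component, each term is the sum of the two before it: 3, 4, 7, 11, 18 → 29.
Combining the parts gives (44 | 29).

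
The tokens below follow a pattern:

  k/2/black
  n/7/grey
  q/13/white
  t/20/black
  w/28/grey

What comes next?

z/37/white

For the letter, letters move forward 3 places in the alphabet: k, n, q, t, w → z.
Second component: 2, 7, 13, 20, 28 → 37 (differences are 5, 6, 7, … (increasing by 1 each time)).
Shade — repeats black → grey → white: black, grey, white, black, grey → white.
Combining the parts gives z/37/white.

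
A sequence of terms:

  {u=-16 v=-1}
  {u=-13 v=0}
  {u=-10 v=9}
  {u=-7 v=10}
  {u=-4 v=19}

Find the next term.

U: +3 each step; -16, -13, -10, -7, -4 → -1.
V — alternating steps +1, +9, +1, +9, …: -1, 0, 9, 10, 19 → 20.
Combining the parts gives {u=-1 v=20}.

{u=-1 v=20}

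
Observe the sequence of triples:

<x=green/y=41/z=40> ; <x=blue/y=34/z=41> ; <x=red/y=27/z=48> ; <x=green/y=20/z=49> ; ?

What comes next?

<x=blue/y=13/z=56>

X goes green, blue, red, green → blue (repeats green → blue → red).
Y goes 41, 34, 27, 20 → 13 (−7 each step).
Z — alternating steps +1, +7, +1, +7, …: 40, 41, 48, 49 → 56.
Combining the parts gives <x=blue/y=13/z=56>.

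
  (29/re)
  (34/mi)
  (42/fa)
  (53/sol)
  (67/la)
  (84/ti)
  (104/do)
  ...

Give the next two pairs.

(127/re), (153/mi)

First slot: differences are 5, 8, 11, … (increasing by 3 each time); 29, 34, 42, 53, 67, 84, 104 → 127 → 153.
Note: runs through the solfège scale do→ti; re, mi, fa, sol, la, ti, do → re → mi.
So the next two pairs are (127/re) and (153/mi).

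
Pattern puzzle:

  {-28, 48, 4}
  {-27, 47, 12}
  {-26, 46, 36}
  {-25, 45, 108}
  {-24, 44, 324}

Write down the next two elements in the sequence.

First component: +1 each step; -28, -27, -26, -25, -24 → -23 → -22.
Second component goes 48, 47, 46, 45, 44 → 43 → 42 (−1 each step).
Third component: 4, 12, 36, 108, 324 → 972 → 2916 (×3 each step).
Putting the parts together: {-23, 43, 972} and then {-22, 42, 2916}.

{-23, 43, 972}, {-22, 42, 2916}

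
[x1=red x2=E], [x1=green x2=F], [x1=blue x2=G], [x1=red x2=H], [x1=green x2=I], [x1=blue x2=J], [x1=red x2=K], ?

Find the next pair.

[x1=green x2=L]

X1: repeats red → green → blue; red, green, blue, red, green, blue, red → green.
X2: letters move forward 1 place in the alphabet; E, F, G, H, I, J, K → L.
Combining the parts gives [x1=green x2=L].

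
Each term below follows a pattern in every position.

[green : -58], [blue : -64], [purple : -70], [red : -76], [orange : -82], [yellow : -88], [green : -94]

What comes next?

Colour: repeats green → blue → purple → red → orange → yellow; green, blue, purple, red, orange, yellow, green → blue.
Second slot: −6 each step; -58, -64, -70, -76, -82, -88, -94 → -100.
So the next term is [blue : -100].

[blue : -100]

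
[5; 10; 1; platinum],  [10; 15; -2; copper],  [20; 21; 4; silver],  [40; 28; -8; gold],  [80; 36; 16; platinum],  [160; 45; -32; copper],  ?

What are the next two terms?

First value goes 5, 10, 20, 40, 80, 160 → 320 → 640 (×2 each step).
For the second value, differences are 5, 6, 7, … (increasing by 1 each time): 10, 15, 21, 28, 36, 45 → 55 → 66.
For the third value, ×(-2) each step: 1, -2, 4, -8, 16, -32 → 64 → -128.
Metal goes platinum, copper, silver, gold, platinum, copper → silver → gold (repeats platinum → copper → silver → gold).
So the next two terms are [320; 55; 64; silver] and [640; 66; -128; gold].

[320; 55; 64; silver], [640; 66; -128; gold]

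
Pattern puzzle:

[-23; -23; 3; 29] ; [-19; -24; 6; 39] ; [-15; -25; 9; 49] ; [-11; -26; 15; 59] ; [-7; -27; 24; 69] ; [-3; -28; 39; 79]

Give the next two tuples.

[1; -29; 63; 89], [5; -30; 102; 99]

First coordinate: +4 each step; -23, -19, -15, -11, -7, -3 → 1 → 5.
Second coordinate goes -23, -24, -25, -26, -27, -28 → -29 → -30 (−1 each step).
Third coordinate: 3, 6, 9, 15, 24, 39 → 63 → 102 (each term is the sum of the two before it).
Fourth coordinate goes 29, 39, 49, 59, 69, 79 → 89 → 99 (+10 each step).
So the next two tuples are [1; -29; 63; 89] and [5; -30; 102; 99].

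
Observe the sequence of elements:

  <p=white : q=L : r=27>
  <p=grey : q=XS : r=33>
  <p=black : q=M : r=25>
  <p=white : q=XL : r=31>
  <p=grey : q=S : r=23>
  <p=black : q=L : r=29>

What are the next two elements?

P: repeats white → grey → black; white, grey, black, white, grey, black → white → grey.
Q: repeats L → XS → M → XL → S, so L, XS, M, XL, S, L → XS → M.
R — alternating steps +6, −8, +6, −8, …: 27, 33, 25, 31, 23, 29 → 21 → 27.
Putting the parts together: <p=white : q=XS : r=21> and then <p=grey : q=M : r=27>.

<p=white : q=XS : r=21>, <p=grey : q=M : r=27>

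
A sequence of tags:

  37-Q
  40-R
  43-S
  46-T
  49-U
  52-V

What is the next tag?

For the first component, +3 each step: 37, 40, 43, 46, 49, 52 → 55.
Letter — letters move forward 1 place in the alphabet: Q, R, S, T, U, V → W.
Combining the parts gives 55-W.

55-W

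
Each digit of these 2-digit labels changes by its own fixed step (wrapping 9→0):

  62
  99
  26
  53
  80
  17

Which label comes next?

First digit — +3 each step, mod 10: 6, 9, 2, 5, 8, 1 → 4.
Second digit goes 2, 9, 6, 3, 0, 7 → 4 (−3 each step, mod 10).
Putting it together: 44.

44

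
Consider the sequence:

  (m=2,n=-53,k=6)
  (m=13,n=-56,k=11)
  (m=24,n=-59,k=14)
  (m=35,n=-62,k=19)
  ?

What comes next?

(m=46,n=-65,k=22)

M goes 2, 13, 24, 35 → 46 (+11 each step).
N: −3 each step, so -53, -56, -59, -62 → -65.
K: 6, 11, 14, 19 → 22 (alternating steps +5, +3, +5, +3, …).
Putting it together: (m=46,n=-65,k=22).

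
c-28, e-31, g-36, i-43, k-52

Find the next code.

m-63

Letter — letters move forward 2 places in the alphabet: c, e, g, i, k → m.
Second component goes 28, 31, 36, 43, 52 → 63 (differences are 3, 5, 7, … (increasing by 2 each time)).
Putting it together: m-63.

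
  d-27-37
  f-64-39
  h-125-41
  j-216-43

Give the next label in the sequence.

l-343-45

Letter goes d, f, h, j → l (letters move forward 2 places in the alphabet).
Second component — perfect cubes: 3³, 4³, 5³, …: 27, 64, 125, 216 → 343.
Third component — +2 each step: 37, 39, 41, 43 → 45.
Combining the parts gives l-343-45.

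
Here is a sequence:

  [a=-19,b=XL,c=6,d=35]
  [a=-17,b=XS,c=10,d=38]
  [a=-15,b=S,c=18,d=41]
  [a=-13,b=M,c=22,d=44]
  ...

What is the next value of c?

C: alternating steps +4, +8, +4, +8, …, so 6, 10, 18, 22 → 30.

30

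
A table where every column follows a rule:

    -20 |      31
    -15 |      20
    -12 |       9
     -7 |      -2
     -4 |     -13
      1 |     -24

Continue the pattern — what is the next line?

4  -35

First component: alternating steps +5, +3, +5, +3, …, so -20, -15, -12, -7, -4, 1 → 4.
Second component: −11 each step, so 31, 20, 9, -2, -13, -24 → -35.
Combining the parts gives 4  -35.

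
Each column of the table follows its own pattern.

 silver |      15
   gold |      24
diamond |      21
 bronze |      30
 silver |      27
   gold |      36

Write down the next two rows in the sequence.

diamond  33; bronze  42

Rank: silver, gold, diamond, bronze, silver, gold → diamond → bronze (repeats silver → gold → diamond → bronze).
Second component goes 15, 24, 21, 30, 27, 36 → 33 → 42 (alternating steps +9, −3, +9, −3, …).
Putting the parts together: diamond  33 and then bronze  42.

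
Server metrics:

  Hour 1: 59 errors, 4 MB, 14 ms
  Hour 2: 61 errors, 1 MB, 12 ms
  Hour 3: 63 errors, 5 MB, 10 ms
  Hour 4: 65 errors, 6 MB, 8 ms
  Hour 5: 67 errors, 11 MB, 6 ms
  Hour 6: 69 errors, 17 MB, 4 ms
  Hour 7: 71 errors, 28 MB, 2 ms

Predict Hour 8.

73 errors, 45 MB, 0 ms

Errors — +2 each step: 59, 61, 63, 65, 67, 69, 71 → 73.
For the MB, each term is the sum of the two before it: 4, 1, 5, 6, 11, 17, 28 → 45.
Ms: together with the errors always sums to 73; 14, 12, 10, 8, 6, 4, 2 → 0.
Putting it together: 73 errors, 45 MB, 0 ms.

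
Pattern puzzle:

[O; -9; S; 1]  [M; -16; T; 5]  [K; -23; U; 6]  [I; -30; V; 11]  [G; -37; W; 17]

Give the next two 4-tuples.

For the first letter, letters move back 2 places in the alphabet: O, M, K, I, G → E → C.
For the second coordinate, −7 each step: -9, -16, -23, -30, -37 → -44 → -51.
Second letter: S, T, U, V, W → X → Y (letters move forward 1 place in the alphabet).
Fourth coordinate goes 1, 5, 6, 11, 17 → 28 → 45 (each term is the sum of the two before it).
So the next two 4-tuples are [E; -44; X; 28] and [C; -51; Y; 45].

[E; -44; X; 28], [C; -51; Y; 45]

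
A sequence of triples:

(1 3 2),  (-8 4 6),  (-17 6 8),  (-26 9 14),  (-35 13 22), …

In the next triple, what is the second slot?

First slot: −9 each step; 1, -8, -17, -26, -35 → -44.
Second slot: differences are 1, 2, 3, … (increasing by 1 each time); 3, 4, 6, 9, 13 → 18.
For the third slot, each term is the sum of the two before it: 2, 6, 8, 14, 22 → 36.

18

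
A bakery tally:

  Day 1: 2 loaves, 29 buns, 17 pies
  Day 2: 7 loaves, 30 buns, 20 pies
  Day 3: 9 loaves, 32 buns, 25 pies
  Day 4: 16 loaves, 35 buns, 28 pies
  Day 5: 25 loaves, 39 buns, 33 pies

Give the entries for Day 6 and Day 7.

41 loaves, 44 buns, 36 pies; 66 loaves, 50 buns, 41 pies

Loaves: each term is the sum of the two before it; 2, 7, 9, 16, 25 → 41 → 66.
For the buns, differences are 1, 2, 3, … (increasing by 1 each time): 29, 30, 32, 35, 39 → 44 → 50.
For the pies, alternating steps +3, +5, +3, +5, …: 17, 20, 25, 28, 33 → 36 → 41.
So the next two records are 41 loaves, 44 buns, 36 pies and 66 loaves, 50 buns, 41 pies.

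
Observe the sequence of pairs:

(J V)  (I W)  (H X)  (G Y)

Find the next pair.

(F Z)

For the first letter, letters move back 1 place in the alphabet: J, I, H, G → F.
Second letter: V, W, X, Y → Z (letters move forward 1 place in the alphabet).
Combining the parts gives (F Z).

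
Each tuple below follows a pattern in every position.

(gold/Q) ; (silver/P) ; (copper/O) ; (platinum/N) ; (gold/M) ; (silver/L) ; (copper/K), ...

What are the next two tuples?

Metal: gold, silver, copper, platinum, gold, silver, copper → platinum → gold (repeats gold → silver → copper → platinum).
Letter: letters move back 1 place in the alphabet, so Q, P, O, N, M, L, K → J → I.
Putting the parts together: (platinum/J) and then (gold/I).

(platinum/J), (gold/I)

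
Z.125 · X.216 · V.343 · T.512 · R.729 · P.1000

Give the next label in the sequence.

For the letter, letters move back 2 places in the alphabet: Z, X, V, T, R, P → N.
Second component: perfect cubes: 5³, 6³, 7³, …; 125, 216, 343, 512, 729, 1000 → 1331.
Putting it together: N.1331.

N.1331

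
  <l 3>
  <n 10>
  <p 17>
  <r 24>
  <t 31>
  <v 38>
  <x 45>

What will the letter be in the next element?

Letter: l, n, p, r, t, v, x → z (letters move forward 2 places in the alphabet).

z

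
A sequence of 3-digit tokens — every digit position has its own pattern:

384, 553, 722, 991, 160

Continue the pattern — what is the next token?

339

First digit: +2 each step, mod 10, so 3, 5, 7, 9, 1 → 3.
For the second digit, −3 each step, mod 10: 8, 5, 2, 9, 6 → 3.
Third digit: 4, 3, 2, 1, 0 → 9 (−1 each step, mod 10).
So the next token is 339.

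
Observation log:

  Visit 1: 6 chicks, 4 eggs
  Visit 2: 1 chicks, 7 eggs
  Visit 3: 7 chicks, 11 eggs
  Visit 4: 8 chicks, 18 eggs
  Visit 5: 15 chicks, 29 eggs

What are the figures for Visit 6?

23 chicks, 47 eggs

For the chicks, each term is the sum of the two before it: 6, 1, 7, 8, 15 → 23.
Eggs goes 4, 7, 11, 18, 29 → 47 (each term is the sum of the two before it).
Combining the parts gives 23 chicks, 47 eggs.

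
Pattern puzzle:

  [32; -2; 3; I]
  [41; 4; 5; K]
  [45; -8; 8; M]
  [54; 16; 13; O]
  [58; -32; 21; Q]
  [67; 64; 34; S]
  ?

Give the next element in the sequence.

First coordinate goes 32, 41, 45, 54, 58, 67 → 71 (alternating steps +9, +4, +9, +4, …).
Second coordinate: ×(-2) each step; -2, 4, -8, 16, -32, 64 → -128.
Third coordinate: each term is the sum of the two before it; 3, 5, 8, 13, 21, 34 → 55.
Letter — letters move forward 2 places in the alphabet: I, K, M, O, Q, S → U.
So the next element is [71; -128; 55; U].

[71; -128; 55; U]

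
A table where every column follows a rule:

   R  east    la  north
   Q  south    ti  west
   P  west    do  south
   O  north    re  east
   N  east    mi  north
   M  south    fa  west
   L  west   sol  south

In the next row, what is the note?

Letter: R, Q, P, O, N, M, L → K (letters move back 1 place in the alphabet).
First direction — repeats east → south → west → north: east, south, west, north, east, south, west → north.
Note — runs through the solfège scale do→ti: la, ti, do, re, mi, fa, sol → la.
Second direction: repeats north → west → south → east; north, west, south, east, north, west, south → east.

la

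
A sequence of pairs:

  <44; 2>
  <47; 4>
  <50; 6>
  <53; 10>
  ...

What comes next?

For the first part, +3 each step: 44, 47, 50, 53 → 56.
Second part — each term is the sum of the two before it: 2, 4, 6, 10 → 16.
Putting it together: <56; 16>.

<56; 16>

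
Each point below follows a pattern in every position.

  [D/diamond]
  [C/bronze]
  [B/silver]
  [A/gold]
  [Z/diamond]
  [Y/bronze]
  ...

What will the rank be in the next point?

Rank: diamond, bronze, silver, gold, diamond, bronze → silver (repeats diamond → bronze → silver → gold).

silver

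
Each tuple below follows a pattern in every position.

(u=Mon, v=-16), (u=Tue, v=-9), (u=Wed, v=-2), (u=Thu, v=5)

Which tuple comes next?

(u=Fri, v=12)

U: Mon, Tue, Wed, Thu → Fri (runs through the weekdays Mon→Sun).
V: -16, -9, -2, 5 → 12 (+7 each step).
Putting it together: (u=Fri, v=12).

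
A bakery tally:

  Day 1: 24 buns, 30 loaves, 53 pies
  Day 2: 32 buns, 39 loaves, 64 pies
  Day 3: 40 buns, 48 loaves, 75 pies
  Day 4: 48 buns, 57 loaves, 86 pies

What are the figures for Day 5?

56 buns, 66 loaves, 97 pies

Buns: +8 each step; 24, 32, 40, 48 → 56.
Loaves: 30, 39, 48, 57 → 66 (+9 each step).
Pies: +11 each step; 53, 64, 75, 86 → 97.
So the next row is 56 buns, 66 loaves, 97 pies.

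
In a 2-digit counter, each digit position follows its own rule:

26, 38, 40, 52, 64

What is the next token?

First digit: +1 each step, mod 10; 2, 3, 4, 5, 6 → 7.
Second digit goes 6, 8, 0, 2, 4 → 6 (+2 each step, mod 10).
Combining the parts gives 76.

76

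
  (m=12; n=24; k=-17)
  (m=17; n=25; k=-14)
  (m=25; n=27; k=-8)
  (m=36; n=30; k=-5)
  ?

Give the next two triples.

M: differences are 5, 8, 11, … (increasing by 3 each time); 12, 17, 25, 36 → 50 → 67.
N: differences are 1, 2, 3, … (increasing by 1 each time); 24, 25, 27, 30 → 34 → 39.
K: alternating steps +3, +6, +3, +6, …; -17, -14, -8, -5 → 1 → 4.
So the next two triples are (m=50; n=34; k=1) and (m=67; n=39; k=4).

(m=50; n=34; k=1), (m=67; n=39; k=4)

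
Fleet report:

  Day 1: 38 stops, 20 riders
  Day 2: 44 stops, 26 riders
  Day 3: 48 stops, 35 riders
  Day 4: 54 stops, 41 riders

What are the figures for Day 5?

Stops: 38, 44, 48, 54 → 58 (alternating steps +6, +4, +6, +4, …).
Riders: alternating steps +6, +9, +6, +9, …, so 20, 26, 35, 41 → 50.
Combining the parts gives 58 stops, 50 riders.

58 stops, 50 riders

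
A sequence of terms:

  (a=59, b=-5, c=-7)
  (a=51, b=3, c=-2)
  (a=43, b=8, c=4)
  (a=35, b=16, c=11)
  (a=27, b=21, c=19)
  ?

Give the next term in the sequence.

A: −8 each step; 59, 51, 43, 35, 27 → 19.
B — alternating steps +8, +5, +8, +5, …: -5, 3, 8, 16, 21 → 29.
C — differences are 5, 6, 7, … (increasing by 1 each time): -7, -2, 4, 11, 19 → 28.
So the next term is (a=19, b=29, c=28).

(a=19, b=29, c=28)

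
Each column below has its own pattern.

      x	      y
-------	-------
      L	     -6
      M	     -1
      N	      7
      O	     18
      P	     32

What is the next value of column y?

49

Column y: -6, -1, 7, 18, 32 → 49 (differences are 5, 8, 11, … (increasing by 3 each time)).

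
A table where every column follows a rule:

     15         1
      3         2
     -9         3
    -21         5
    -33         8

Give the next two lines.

-45  13; -57  21

First component: −12 each step, so 15, 3, -9, -21, -33 → -45 → -57.
Second component: each term is the sum of the two before it; 1, 2, 3, 5, 8 → 13 → 21.
So the next two lines are -45  13 and -57  21.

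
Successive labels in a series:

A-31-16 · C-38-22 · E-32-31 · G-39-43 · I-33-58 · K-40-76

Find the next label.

Letter: letters move forward 2 places in the alphabet, so A, C, E, G, I, K → M.
Second component: 31, 38, 32, 39, 33, 40 → 34 (alternating steps +7, −6, +7, −6, …).
Third component goes 16, 22, 31, 43, 58, 76 → 97 (differences are 6, 9, 12, … (increasing by 3 each time)).
Combining the parts gives M-34-97.

M-34-97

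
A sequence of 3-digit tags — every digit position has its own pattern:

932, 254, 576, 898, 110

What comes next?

First digit: +3 each step, mod 10, so 9, 2, 5, 8, 1 → 4.
Second digit: 3, 5, 7, 9, 1 → 3 (+2 each step, mod 10).
For the third digit, +2 each step, mod 10: 2, 4, 6, 8, 0 → 2.
Putting it together: 432.

432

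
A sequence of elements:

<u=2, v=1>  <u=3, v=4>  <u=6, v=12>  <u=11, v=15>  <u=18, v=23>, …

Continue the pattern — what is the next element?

<u=27, v=26>

U goes 2, 3, 6, 11, 18 → 27 (differences are 1, 3, 5, … (increasing by 2 each time)).
V — alternating steps +3, +8, +3, +8, …: 1, 4, 12, 15, 23 → 26.
Combining the parts gives <u=27, v=26>.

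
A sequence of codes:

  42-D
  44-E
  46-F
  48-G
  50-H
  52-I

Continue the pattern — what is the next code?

54-J

First component: +2 each step, so 42, 44, 46, 48, 50, 52 → 54.
Letter: letters move forward 1 place in the alphabet, so D, E, F, G, H, I → J.
So the next code is 54-J.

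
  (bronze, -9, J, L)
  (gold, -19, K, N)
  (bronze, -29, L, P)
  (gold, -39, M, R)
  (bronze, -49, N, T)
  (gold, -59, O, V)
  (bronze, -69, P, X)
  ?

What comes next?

(gold, -79, Q, Z)

Rank: alternates bronze ↔ gold; bronze, gold, bronze, gold, bronze, gold, bronze → gold.
For the second value, −10 each step: -9, -19, -29, -39, -49, -59, -69 → -79.
First letter: J, K, L, M, N, O, P → Q (letters move forward 1 place in the alphabet).
Second letter: letters move forward 2 places in the alphabet, so L, N, P, R, T, V, X → Z.
Putting it together: (gold, -79, Q, Z).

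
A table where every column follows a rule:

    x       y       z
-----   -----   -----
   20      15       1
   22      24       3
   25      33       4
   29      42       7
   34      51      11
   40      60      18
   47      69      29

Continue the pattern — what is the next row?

For the column x, differences are 2, 3, 4, … (increasing by 1 each time): 20, 22, 25, 29, 34, 40, 47 → 55.
For the column y, +9 each step: 15, 24, 33, 42, 51, 60, 69 → 78.
Column z: each term is the sum of the two before it, so 1, 3, 4, 7, 11, 18, 29 → 47.
Putting it together: 55  78  47.

55  78  47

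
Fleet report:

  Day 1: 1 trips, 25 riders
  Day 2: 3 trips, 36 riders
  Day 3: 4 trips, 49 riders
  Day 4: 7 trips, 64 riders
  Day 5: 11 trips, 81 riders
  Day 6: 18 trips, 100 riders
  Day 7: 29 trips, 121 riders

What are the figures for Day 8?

47 trips, 144 riders

Trips — each term is the sum of the two before it: 1, 3, 4, 7, 11, 18, 29 → 47.
For the riders, perfect squares: 5², 6², 7², …: 25, 36, 49, 64, 81, 100, 121 → 144.
Combining the parts gives 47 trips, 144 riders.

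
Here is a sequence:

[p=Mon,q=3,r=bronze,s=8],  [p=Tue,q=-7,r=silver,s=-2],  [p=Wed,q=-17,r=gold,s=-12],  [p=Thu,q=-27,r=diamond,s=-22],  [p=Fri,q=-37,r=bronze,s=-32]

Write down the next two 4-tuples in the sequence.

[p=Sat,q=-47,r=silver,s=-42], [p=Sun,q=-57,r=gold,s=-52]

P: Mon, Tue, Wed, Thu, Fri → Sat → Sun (runs through the weekdays Mon→Sun).
Q — −10 each step: 3, -7, -17, -27, -37 → -47 → -57.
R — repeats bronze → silver → gold → diamond: bronze, silver, gold, diamond, bronze → silver → gold.
S — always 5 more than the q: 8, -2, -12, -22, -32 → -42 → -52.
Putting the parts together: [p=Sat,q=-47,r=silver,s=-42] and then [p=Sun,q=-57,r=gold,s=-52].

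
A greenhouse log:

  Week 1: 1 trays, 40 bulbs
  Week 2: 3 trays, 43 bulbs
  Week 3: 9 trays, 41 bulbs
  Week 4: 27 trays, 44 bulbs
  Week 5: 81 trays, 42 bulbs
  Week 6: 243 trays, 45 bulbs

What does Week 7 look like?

729 trays, 43 bulbs

For the trays, ×3 each step: 1, 3, 9, 27, 81, 243 → 729.
Bulbs goes 40, 43, 41, 44, 42, 45 → 43 (alternating steps +3, −2, +3, −2, …).
So the next row is 729 trays, 43 bulbs.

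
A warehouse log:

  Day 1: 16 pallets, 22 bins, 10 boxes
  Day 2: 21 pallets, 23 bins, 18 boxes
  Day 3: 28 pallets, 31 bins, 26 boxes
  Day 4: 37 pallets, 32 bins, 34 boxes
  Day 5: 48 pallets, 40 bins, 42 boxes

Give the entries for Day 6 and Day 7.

Pallets goes 16, 21, 28, 37, 48 → 61 → 76 (differences are 5, 7, 9, … (increasing by 2 each time)).
Bins: alternating steps +1, +8, +1, +8, …, so 22, 23, 31, 32, 40 → 41 → 49.
Boxes goes 10, 18, 26, 34, 42 → 50 → 58 (+8 each step).
So the next two rows are 61 pallets, 41 bins, 50 boxes and 76 pallets, 49 bins, 58 boxes.

61 pallets, 41 bins, 50 boxes; 76 pallets, 49 bins, 58 boxes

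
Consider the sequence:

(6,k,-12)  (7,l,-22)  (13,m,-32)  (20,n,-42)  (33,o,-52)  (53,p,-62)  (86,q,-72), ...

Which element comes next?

First component: each term is the sum of the two before it; 6, 7, 13, 20, 33, 53, 86 → 139.
Letter: letters move forward 1 place in the alphabet, so k, l, m, n, o, p, q → r.
Third component: -12, -22, -32, -42, -52, -62, -72 → -82 (−10 each step).
Combining the parts gives (139,r,-82).

(139,r,-82)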